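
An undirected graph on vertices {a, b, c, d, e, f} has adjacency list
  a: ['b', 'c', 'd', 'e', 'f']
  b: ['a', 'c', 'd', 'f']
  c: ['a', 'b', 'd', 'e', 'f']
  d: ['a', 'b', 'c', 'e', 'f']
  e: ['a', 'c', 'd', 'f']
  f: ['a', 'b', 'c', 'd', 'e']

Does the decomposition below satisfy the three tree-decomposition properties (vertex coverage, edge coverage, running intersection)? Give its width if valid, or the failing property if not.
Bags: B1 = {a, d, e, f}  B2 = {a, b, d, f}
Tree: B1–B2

No — vertex c appears in no bag.

A tree decomposition must satisfy three properties: every vertex lies in some bag; for every edge, both endpoints lie together in some bag; and for every vertex, the bags containing it form a connected subtree. Here vertex c appears in no bag, so the decomposition is invalid.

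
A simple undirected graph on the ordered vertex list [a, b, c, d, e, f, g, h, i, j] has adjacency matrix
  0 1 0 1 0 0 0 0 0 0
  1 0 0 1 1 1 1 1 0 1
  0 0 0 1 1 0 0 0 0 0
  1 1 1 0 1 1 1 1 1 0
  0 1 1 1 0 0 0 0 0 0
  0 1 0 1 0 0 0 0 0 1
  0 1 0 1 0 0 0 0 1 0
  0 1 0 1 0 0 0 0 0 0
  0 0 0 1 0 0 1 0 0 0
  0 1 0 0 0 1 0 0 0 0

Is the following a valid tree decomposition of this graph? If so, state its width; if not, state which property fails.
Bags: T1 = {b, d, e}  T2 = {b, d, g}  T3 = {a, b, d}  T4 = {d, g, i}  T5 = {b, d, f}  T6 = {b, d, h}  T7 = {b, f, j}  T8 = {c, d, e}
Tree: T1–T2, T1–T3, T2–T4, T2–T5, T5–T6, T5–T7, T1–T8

Yes; width 2.

Every vertex of G appears in some bag (union = {a, b, c, d, e, f, g, h, i, j}); every edge is covered by a bag; and for each vertex v the set of bags containing v is connected in the bag tree. The decomposition is therefore valid. The largest bag has 3 vertices, so the width is 2.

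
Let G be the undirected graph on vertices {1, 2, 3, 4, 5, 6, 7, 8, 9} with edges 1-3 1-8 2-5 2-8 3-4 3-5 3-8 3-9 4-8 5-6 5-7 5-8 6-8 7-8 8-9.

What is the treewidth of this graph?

2

A width-2 tree decomposition is:
Bags: B1 = {1, 3, 8}  B2 = {3, 5, 8}  B3 = {2, 5, 8}  B4 = {3, 8, 9}  B5 = {3, 4, 8}  B6 = {5, 7, 8}  B7 = {5, 6, 8}
Tree: B1–B2, B2–B3, B1–B4, B1–B5, B3–B6, B2–B7
Each bag holds 3 vertices, so the decomposition has width 2, which upper-bounds the treewidth. For the lower bound, the 3 vertices {2, 5, 8} are pairwise adjacent, and any tree decomposition puts a clique entirely inside one bag — forcing width ≥ 2. Combining the bounds, tw(G) = 2.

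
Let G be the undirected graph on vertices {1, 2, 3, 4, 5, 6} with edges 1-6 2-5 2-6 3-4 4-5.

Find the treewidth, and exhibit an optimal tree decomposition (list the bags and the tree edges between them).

The largest bag has 2 vertices, giving width 1; this decomposition certifies tw(G) ≤ 1. Any graph with an edge has treewidth ≥ 1, and G has the edge 3–4. The upper and lower bounds meet at 1, so that is the treewidth.

Treewidth 1.
One such decomposition:
Bags: B1 = {3, 4}  B2 = {4, 5}  B3 = {2, 5}  B4 = {2, 6}  B5 = {1, 6}
Tree: B1–B2, B2–B3, B3–B4, B4–B5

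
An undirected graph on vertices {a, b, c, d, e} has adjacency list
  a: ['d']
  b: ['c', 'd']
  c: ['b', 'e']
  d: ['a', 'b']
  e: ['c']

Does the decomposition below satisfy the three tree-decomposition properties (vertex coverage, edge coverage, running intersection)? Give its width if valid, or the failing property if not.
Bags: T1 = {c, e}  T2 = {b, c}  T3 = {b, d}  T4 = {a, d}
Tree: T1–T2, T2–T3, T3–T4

Yes; width 1.

Vertex coverage: the bags together contain {a, b, c, d, e}, the full vertex set. Edge coverage: each edge of G has both endpoints in at least one bag. Running intersection: for every vertex, the bags containing it form a connected subtree. All three properties hold, so this is a valid tree decomposition of width max|bag| − 1 = 1, and hence tw(G) ≤ 1.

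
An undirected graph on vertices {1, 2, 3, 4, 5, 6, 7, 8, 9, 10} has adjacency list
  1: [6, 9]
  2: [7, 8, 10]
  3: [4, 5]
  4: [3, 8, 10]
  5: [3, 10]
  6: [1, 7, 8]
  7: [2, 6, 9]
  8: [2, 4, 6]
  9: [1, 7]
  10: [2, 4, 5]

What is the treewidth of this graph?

2

A width-2 tree decomposition is:
Bags: B1 = {3, 4, 5}  B2 = {4, 5, 10}  B3 = {4, 8, 10}  B4 = {2, 8, 10}  B5 = {2, 6, 8}  B6 = {2, 6, 7}  B7 = {1, 6, 7}  B8 = {1, 7, 9}
Tree: B1–B2, B2–B3, B3–B4, B4–B5, B5–B6, B6–B7, B7–B8
The largest bag has 3 vertices, giving width 2; this decomposition certifies tw(G) ≤ 2. For the lower bound, G contains the cycle 3–5–10–4–3, so G is not a forest; only forests have treewidth ≤ 1, hence tw(G) ≥ 2. Hence tw(G) = 2 exactly.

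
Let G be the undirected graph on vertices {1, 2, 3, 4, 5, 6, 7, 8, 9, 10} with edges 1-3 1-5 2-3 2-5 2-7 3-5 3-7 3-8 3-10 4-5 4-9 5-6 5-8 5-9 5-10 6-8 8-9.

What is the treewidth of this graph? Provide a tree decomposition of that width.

Every bag has size at most 3, so the width is 3 − 1 = 2 and tw(G) ≤ 2. Conversely, {5, 8, 9} is a clique of size 3, and the vertices of any clique must share a bag in every tree decomposition; so some bag has ≥ 3 vertices and tw(G) ≥ 2. Hence tw(G) = 2 exactly.

Treewidth 2.
One optimal decomposition is:
Bags: B1 = {3, 5, 8}  B2 = {5, 8, 9}  B3 = {4, 5, 9}  B4 = {2, 3, 5}  B5 = {5, 6, 8}  B6 = {3, 5, 10}  B7 = {1, 3, 5}  B8 = {2, 3, 7}
Tree: B1–B2, B2–B3, B1–B4, B2–B5, B4–B6, B6–B7, B4–B8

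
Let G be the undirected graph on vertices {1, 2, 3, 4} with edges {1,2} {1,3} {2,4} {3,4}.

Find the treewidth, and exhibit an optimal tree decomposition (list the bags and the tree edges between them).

The largest bag has 3 vertices, giving width 2; this decomposition certifies tw(G) ≤ 2. For the lower bound, G contains the cycle 1–2–4–3–1, so G is not a forest; only forests have treewidth ≤ 1, hence tw(G) ≥ 2. Therefore the treewidth is 2.

Treewidth 2.
One optimal decomposition is:
Bags: B1 = {1, 2, 4}  B2 = {1, 3, 4}
Tree: B1–B2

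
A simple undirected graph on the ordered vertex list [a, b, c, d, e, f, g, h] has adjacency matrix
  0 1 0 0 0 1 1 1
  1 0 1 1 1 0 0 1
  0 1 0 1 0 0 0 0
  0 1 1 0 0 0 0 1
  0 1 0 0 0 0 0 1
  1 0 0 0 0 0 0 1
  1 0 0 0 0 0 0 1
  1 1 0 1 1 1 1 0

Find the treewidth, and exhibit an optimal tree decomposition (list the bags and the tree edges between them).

Each bag holds 3 vertices, so the decomposition has width 2, which upper-bounds the treewidth. For the lower bound, the 3 vertices {a, g, h} are pairwise adjacent, and any tree decomposition puts a clique entirely inside one bag — forcing width ≥ 2. Combining the bounds, tw(G) = 2.

Treewidth 2.
Bags: B1 = {a, b, h}  B2 = {a, g, h}  B3 = {b, d, h}  B4 = {b, c, d}  B5 = {b, e, h}  B6 = {a, f, h}
Tree: B1–B2, B1–B3, B3–B4, B1–B5, B2–B6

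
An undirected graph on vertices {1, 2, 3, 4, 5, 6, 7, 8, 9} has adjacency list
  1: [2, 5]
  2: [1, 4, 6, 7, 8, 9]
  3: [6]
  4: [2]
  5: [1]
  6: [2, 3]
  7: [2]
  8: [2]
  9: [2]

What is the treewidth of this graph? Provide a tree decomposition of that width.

Every bag has size at most 2, so the width is 2 − 1 = 1 and tw(G) ≤ 1. Since G has at least one edge (e.g. 2–7), it is not an edgeless graph, so tw(G) ≥ 1. Hence tw(G) = 1 exactly.

Treewidth 1.
One such decomposition:
Bags: B1 = {2, 7}  B2 = {2, 8}  B3 = {1, 2}  B4 = {1, 5}  B5 = {2, 6}  B6 = {3, 6}  B7 = {2, 4}  B8 = {2, 9}
Tree: B1–B2, B1–B3, B3–B4, B2–B5, B5–B6, B3–B7, B1–B8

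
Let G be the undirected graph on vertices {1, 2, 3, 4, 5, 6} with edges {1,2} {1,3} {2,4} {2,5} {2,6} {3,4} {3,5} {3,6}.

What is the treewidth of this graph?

2

A width-2 tree decomposition is:
Bags: B1 = {1, 2, 3}  B2 = {2, 3, 6}  B3 = {2, 3, 4}  B4 = {2, 3, 5}
Tree: B1–B2, B2–B3, B3–B4
Every bag has size at most 3, so the width is 3 − 1 = 2 and tw(G) ≤ 2. For the lower bound, G contains the cycle 3–1–2–6–3, so G is not a forest; only forests have treewidth ≤ 1, hence tw(G) ≥ 2. Hence tw(G) = 2 exactly.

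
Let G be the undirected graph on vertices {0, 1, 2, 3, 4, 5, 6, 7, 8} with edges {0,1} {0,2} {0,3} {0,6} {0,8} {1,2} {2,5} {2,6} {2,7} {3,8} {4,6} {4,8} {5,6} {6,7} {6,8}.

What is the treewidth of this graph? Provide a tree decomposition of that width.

Each bag holds 3 vertices, so the decomposition has width 2, which upper-bounds the treewidth. Conversely, {0, 1, 2} is a clique of size 3, and the vertices of any clique must share a bag in every tree decomposition; so some bag has ≥ 3 vertices and tw(G) ≥ 2. Hence tw(G) = 2 exactly.

Treewidth 2.
One such decomposition:
Bags: B1 = {0, 6, 8}  B2 = {0, 2, 6}  B3 = {0, 3, 8}  B4 = {2, 6, 7}  B5 = {0, 1, 2}  B6 = {2, 5, 6}  B7 = {4, 6, 8}
Tree: B1–B2, B1–B3, B2–B4, B2–B5, B4–B6, B1–B7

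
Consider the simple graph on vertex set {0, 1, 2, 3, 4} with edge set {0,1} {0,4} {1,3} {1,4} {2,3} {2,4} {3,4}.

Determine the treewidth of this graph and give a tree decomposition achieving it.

The largest bag has 3 vertices, giving width 2; this decomposition certifies tw(G) ≤ 2. For the lower bound, the 3 vertices {0, 1, 4} are pairwise adjacent, and any tree decomposition puts a clique entirely inside one bag — forcing width ≥ 2. Combining the bounds, tw(G) = 2.

Treewidth 2.
One optimal decomposition is:
Bags: B1 = {1, 3, 4}  B2 = {2, 3, 4}  B3 = {0, 1, 4}
Tree: B1–B2, B1–B3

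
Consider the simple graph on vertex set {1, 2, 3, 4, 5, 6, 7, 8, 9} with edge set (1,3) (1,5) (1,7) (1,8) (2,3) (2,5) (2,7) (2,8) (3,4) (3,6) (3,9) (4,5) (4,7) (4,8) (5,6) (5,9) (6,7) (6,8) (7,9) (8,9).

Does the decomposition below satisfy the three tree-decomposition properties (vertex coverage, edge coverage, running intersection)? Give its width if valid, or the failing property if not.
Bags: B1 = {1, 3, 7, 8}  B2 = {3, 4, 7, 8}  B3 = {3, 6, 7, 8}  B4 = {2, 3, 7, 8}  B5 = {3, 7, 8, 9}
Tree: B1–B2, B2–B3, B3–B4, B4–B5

No — vertex 5 appears in no bag.

A tree decomposition must satisfy three properties: every vertex lies in some bag; for every edge, both endpoints lie together in some bag; and for every vertex, the bags containing it form a connected subtree. Here vertex 5 appears in no bag, so the decomposition is invalid.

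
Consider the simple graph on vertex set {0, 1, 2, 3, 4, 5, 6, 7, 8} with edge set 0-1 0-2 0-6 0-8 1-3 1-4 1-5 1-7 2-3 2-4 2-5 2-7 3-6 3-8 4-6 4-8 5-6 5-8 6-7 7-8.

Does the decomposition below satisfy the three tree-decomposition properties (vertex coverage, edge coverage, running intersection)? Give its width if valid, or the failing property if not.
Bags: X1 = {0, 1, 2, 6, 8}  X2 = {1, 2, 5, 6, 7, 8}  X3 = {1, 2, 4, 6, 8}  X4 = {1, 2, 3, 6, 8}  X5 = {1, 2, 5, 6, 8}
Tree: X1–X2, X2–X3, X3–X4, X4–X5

A tree decomposition must satisfy three properties: every vertex lies in some bag; for every edge, both endpoints lie together in some bag; and for every vertex, the bags containing it form a connected subtree. Here bags containing vertex 5 are not connected in the tree, so the decomposition is invalid.

No — bags containing vertex 5 are not connected in the tree.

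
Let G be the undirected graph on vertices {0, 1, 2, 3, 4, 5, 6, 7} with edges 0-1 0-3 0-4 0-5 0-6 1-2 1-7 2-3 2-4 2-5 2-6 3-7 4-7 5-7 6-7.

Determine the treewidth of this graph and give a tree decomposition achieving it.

Treewidth 3.
One such decomposition:
Bags: B1 = {0, 2, 3, 7}  B2 = {0, 2, 6, 7}  B3 = {0, 2, 5, 7}  B4 = {0, 1, 2, 7}  B5 = {0, 2, 4, 7}
Tree: B1–B2, B2–B3, B3–B4, B4–B5

Every bag has size at most 4, so the width is 4 − 1 = 3 and tw(G) ≤ 3. For the lower bound: the 4 vertex sets {2,3}, {6,7}, {0}, {5} are disjoint, each induces a connected subgraph, and every pair is joined by at least one edge of G. Contracting each set to a single vertex therefore yields K_{4} as a minor, and since treewidth is minor-monotone, tw(G) ≥ tw(K_{4}) = 3. The upper and lower bounds meet at 3, so that is the treewidth.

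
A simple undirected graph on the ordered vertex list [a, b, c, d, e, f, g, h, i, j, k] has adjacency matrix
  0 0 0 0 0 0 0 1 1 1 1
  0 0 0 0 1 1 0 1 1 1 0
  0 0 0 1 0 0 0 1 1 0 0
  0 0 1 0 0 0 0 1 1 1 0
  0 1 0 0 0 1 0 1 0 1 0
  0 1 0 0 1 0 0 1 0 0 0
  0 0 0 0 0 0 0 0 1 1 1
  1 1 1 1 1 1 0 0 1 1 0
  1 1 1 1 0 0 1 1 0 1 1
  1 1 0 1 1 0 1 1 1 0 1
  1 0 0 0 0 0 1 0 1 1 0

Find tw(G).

A width-3 tree decomposition is:
Bags: B1 = {b, h, i, j}  B2 = {a, h, i, j}  B3 = {d, h, i, j}  B4 = {a, i, j, k}  B5 = {b, e, h, j}  B6 = {g, i, j, k}  B7 = {c, d, h, i}  B8 = {b, e, f, h}
Tree: B1–B2, B1–B3, B2–B4, B1–B5, B4–B6, B3–B7, B5–B8
Each bag holds 4 vertices, so the decomposition has width 3, which upper-bounds the treewidth. For the lower bound, the 4 vertices {g, i, j, k} are pairwise adjacent, and any tree decomposition puts a clique entirely inside one bag — forcing width ≥ 3. The upper and lower bounds meet at 3, so that is the treewidth.

3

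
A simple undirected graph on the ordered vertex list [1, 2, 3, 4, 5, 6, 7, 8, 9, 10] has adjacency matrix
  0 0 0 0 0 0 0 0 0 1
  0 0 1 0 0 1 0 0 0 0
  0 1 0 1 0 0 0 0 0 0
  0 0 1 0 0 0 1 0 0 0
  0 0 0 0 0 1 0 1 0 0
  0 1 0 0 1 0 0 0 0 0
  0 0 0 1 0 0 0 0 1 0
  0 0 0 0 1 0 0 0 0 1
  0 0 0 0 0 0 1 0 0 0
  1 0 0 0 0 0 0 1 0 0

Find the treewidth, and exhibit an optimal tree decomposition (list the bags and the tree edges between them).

Every bag has size at most 2, so the width is 2 − 1 = 1 and tw(G) ≤ 1. Since G has at least one edge (e.g. 9–7), it is not an edgeless graph, so tw(G) ≥ 1. The upper and lower bounds meet at 1, so that is the treewidth.

Treewidth 1.
Bags: B1 = {7, 9}  B2 = {4, 7}  B3 = {3, 4}  B4 = {2, 3}  B5 = {2, 6}  B6 = {5, 6}  B7 = {5, 8}  B8 = {8, 10}  B9 = {1, 10}
Tree: B1–B2, B2–B3, B3–B4, B4–B5, B5–B6, B6–B7, B7–B8, B8–B9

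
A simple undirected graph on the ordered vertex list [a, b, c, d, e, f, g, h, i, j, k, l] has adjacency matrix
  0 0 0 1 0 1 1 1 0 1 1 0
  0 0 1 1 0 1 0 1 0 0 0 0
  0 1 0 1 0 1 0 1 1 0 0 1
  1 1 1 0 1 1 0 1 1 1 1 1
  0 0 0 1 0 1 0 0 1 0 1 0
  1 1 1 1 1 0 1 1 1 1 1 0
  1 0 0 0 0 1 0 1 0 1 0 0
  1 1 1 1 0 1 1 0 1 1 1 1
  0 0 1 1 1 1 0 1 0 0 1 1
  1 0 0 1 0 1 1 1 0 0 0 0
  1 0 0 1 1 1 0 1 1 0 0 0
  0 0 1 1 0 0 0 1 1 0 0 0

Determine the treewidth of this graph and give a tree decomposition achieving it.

Treewidth 4.
Bags: B1 = {c, d, f, h, i}  B2 = {d, f, h, i, k}  B3 = {b, c, d, f, h}  B4 = {d, e, f, i, k}  B5 = {a, d, f, h, k}  B6 = {a, d, f, h, j}  B7 = {a, f, g, h, j}  B8 = {c, d, h, i, l}
Tree: B1–B2, B1–B3, B2–B4, B2–B5, B5–B6, B6–B7, B1–B8

Each bag holds 5 vertices, so the decomposition has width 4, which upper-bounds the treewidth. On the other hand G contains the 5-clique {d, e, f, i, k}. A clique must lie in a single bag of any decomposition, so no decomposition can have width below 4. Combining the bounds, tw(G) = 4.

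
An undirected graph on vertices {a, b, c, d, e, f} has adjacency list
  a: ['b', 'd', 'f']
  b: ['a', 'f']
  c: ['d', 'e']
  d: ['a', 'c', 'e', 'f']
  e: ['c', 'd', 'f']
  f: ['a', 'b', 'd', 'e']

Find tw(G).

A width-2 tree decomposition is:
Bags: B1 = {d, e, f}  B2 = {c, d, e}  B3 = {a, d, f}  B4 = {a, b, f}
Tree: B1–B2, B1–B3, B3–B4
The largest bag has 3 vertices, giving width 2; this decomposition certifies tw(G) ≤ 2. For the lower bound, the 3 vertices {c, d, e} are pairwise adjacent, and any tree decomposition puts a clique entirely inside one bag — forcing width ≥ 2. Hence tw(G) = 2 exactly.

2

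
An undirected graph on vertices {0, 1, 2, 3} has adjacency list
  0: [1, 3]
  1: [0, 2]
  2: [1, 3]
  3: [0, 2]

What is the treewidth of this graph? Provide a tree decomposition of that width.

Each bag holds 3 vertices, so the decomposition has width 2, which upper-bounds the treewidth. For the lower bound, G contains the cycle 3–2–1–0–3, so G is not a forest; only forests have treewidth ≤ 1, hence tw(G) ≥ 2. Hence tw(G) = 2 exactly.

Treewidth 2.
Bags: B1 = {1, 2, 3}  B2 = {0, 1, 3}
Tree: B1–B2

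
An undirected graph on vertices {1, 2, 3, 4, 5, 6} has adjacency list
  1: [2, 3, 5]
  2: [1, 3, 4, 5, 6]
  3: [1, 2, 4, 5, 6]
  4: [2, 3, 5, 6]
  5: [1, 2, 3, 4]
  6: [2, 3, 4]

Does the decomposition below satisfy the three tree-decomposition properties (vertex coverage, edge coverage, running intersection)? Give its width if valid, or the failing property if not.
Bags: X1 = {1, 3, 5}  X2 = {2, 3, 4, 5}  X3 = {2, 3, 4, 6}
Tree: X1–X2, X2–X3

A tree decomposition must satisfy three properties: every vertex lies in some bag; for every edge, both endpoints lie together in some bag; and for every vertex, the bags containing it form a connected subtree. Here edge (2,1) lies in no bag, so the decomposition is invalid.

No — edge (2,1) lies in no bag.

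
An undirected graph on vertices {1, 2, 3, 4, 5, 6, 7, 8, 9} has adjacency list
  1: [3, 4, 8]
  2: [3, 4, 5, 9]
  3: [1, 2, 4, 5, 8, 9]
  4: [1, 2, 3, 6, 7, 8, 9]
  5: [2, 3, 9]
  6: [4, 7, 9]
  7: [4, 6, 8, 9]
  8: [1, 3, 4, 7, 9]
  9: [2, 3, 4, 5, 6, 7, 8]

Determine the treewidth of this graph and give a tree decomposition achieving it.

The largest bag has 4 vertices, giving width 3; this decomposition certifies tw(G) ≤ 3. On the other hand G contains the 4-clique {1, 3, 4, 8}. A clique must lie in a single bag of any decomposition, so no decomposition can have width below 3. Therefore the treewidth is 3.

Treewidth 3.
One optimal decomposition is:
Bags: B1 = {3, 4, 8, 9}  B2 = {1, 3, 4, 8}  B3 = {4, 7, 8, 9}  B4 = {2, 3, 4, 9}  B5 = {4, 6, 7, 9}  B6 = {2, 3, 5, 9}
Tree: B1–B2, B1–B3, B1–B4, B3–B5, B4–B6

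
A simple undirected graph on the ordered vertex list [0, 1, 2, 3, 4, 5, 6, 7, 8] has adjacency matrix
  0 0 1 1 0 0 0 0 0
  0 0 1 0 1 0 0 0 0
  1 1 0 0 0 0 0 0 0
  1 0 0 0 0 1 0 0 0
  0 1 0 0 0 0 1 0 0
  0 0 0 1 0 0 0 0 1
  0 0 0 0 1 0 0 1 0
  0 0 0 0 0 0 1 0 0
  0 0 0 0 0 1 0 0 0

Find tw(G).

1

A width-1 tree decomposition is:
Bags: B1 = {6, 7}  B2 = {4, 6}  B3 = {1, 4}  B4 = {1, 2}  B5 = {0, 2}  B6 = {0, 3}  B7 = {3, 5}  B8 = {5, 8}
Tree: B1–B2, B2–B3, B3–B4, B4–B5, B5–B6, B6–B7, B7–B8
Every bag has size at most 2, so the width is 2 − 1 = 1 and tw(G) ≤ 1. Any graph with an edge has treewidth ≥ 1, and G has the edge 7–6. The upper and lower bounds meet at 1, so that is the treewidth.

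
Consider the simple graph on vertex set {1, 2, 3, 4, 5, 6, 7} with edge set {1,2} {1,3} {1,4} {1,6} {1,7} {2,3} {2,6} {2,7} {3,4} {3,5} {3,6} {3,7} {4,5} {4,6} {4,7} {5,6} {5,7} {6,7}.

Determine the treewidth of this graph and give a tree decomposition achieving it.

Each bag holds 5 vertices, so the decomposition has width 4, which upper-bounds the treewidth. On the other hand G contains the 5-clique {1, 2, 3, 6, 7}. A clique must lie in a single bag of any decomposition, so no decomposition can have width below 4. The upper and lower bounds meet at 4, so that is the treewidth.

Treewidth 4.
One such decomposition:
Bags: B1 = {1, 2, 3, 6, 7}  B2 = {1, 3, 4, 6, 7}  B3 = {3, 4, 5, 6, 7}
Tree: B1–B2, B2–B3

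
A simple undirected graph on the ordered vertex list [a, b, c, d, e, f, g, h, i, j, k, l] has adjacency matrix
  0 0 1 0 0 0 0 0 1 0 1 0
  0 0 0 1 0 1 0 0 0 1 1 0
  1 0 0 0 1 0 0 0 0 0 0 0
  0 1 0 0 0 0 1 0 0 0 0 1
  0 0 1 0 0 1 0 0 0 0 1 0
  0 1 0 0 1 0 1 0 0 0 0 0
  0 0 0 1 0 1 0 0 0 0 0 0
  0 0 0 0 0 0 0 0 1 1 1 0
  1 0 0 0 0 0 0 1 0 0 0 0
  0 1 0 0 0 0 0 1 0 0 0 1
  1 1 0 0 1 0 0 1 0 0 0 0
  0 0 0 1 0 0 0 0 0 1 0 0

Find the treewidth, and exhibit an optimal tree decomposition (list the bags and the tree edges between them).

Treewidth 3.
Bags: B1 = {a, c, h, i}  B2 = {a, c, h, k}  B3 = {c, e, h, k}  B4 = {e, h, j, k}  B5 = {b, e, j, k}  B6 = {b, e, f, j}  B7 = {b, f, j, l}  B8 = {b, d, f, l}  B9 = {d, f, g, l}
Tree: B1–B2, B2–B3, B3–B4, B4–B5, B5–B6, B6–B7, B7–B8, B8–B9

Every bag has size at most 4, so the width is 4 − 1 = 3 and tw(G) ≤ 3. For the lower bound: the 4 vertex sets {a,c,i}, {h}, {k}, {b,e,f,j} are disjoint, each induces a connected subgraph, and every pair is joined by at least one edge of G. Contracting each set to a single vertex therefore yields K_{4} as a minor, and since treewidth is minor-monotone, tw(G) ≥ tw(K_{4}) = 3. The upper and lower bounds meet at 3, so that is the treewidth.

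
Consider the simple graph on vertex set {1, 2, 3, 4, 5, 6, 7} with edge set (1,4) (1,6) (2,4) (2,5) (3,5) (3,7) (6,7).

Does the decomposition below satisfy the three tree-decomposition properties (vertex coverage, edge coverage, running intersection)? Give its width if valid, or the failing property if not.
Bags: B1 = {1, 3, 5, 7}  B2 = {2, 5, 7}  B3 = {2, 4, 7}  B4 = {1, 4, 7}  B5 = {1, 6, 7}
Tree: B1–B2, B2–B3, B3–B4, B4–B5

No — bags containing vertex 1 are not connected in the tree.

A tree decomposition must satisfy three properties: every vertex lies in some bag; for every edge, both endpoints lie together in some bag; and for every vertex, the bags containing it form a connected subtree. Here bags containing vertex 1 are not connected in the tree, so the decomposition is invalid.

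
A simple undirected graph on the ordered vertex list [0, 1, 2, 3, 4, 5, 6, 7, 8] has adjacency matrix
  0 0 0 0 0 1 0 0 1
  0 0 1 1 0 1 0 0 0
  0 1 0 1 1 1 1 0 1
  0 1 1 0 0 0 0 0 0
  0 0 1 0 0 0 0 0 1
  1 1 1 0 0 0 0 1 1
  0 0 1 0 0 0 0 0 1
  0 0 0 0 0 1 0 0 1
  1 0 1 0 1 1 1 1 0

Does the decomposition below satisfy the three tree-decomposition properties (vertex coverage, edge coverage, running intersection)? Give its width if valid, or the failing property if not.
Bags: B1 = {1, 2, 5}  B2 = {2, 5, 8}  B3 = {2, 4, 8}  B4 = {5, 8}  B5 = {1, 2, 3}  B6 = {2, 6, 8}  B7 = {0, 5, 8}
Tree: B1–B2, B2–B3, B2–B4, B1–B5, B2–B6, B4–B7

A tree decomposition must satisfy three properties: every vertex lies in some bag; for every edge, both endpoints lie together in some bag; and for every vertex, the bags containing it form a connected subtree. Here vertex 7 appears in no bag, so the decomposition is invalid.

No — vertex 7 appears in no bag.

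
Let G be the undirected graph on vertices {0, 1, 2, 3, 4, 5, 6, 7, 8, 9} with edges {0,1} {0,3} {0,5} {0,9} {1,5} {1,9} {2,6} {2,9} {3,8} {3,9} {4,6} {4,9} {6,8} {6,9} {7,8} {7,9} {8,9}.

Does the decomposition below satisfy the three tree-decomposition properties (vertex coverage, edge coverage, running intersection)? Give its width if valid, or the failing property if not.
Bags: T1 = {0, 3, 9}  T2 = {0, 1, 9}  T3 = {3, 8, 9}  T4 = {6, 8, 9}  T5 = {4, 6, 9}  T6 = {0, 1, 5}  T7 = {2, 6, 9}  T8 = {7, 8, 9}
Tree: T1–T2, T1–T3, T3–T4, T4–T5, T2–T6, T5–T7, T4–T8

Yes; width 2.

Checking the three conditions: (i) the bags cover all of {0, 1, 2, 3, 4, 5, 6, 7, 8, 9}; (ii) for each edge, some bag contains both endpoints; (iii) the bags containing any fixed vertex form a subtree. All hold, so the decomposition is valid with width 3 − 1 = 2.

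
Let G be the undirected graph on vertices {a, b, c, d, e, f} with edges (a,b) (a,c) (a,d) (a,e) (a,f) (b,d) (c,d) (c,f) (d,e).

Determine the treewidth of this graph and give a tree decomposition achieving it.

Treewidth 2.
Bags: B1 = {a, d, e}  B2 = {a, c, d}  B3 = {a, c, f}  B4 = {a, b, d}
Tree: B1–B2, B2–B3, B1–B4

The largest bag has 3 vertices, giving width 2; this decomposition certifies tw(G) ≤ 2. On the other hand G contains the 3-clique {a, d, e}. A clique must lie in a single bag of any decomposition, so no decomposition can have width below 2. The upper and lower bounds meet at 2, so that is the treewidth.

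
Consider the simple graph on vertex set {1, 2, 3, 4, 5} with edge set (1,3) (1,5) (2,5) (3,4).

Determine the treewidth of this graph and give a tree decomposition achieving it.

Treewidth 1.
One optimal decomposition is:
Bags: B1 = {2, 5}  B2 = {1, 5}  B3 = {1, 3}  B4 = {3, 4}
Tree: B1–B2, B2–B3, B3–B4

Each bag holds 2 vertices, so the decomposition has width 1, which upper-bounds the treewidth. Any graph with an edge has treewidth ≥ 1, and G has the edge 2–5. Combining the bounds, tw(G) = 1.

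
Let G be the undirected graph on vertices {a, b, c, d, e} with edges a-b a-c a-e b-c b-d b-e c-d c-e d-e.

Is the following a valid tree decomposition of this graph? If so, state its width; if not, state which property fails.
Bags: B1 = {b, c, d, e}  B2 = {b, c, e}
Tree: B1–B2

No — vertex a appears in no bag.

A tree decomposition must satisfy three properties: every vertex lies in some bag; for every edge, both endpoints lie together in some bag; and for every vertex, the bags containing it form a connected subtree. Here vertex a appears in no bag, so the decomposition is invalid.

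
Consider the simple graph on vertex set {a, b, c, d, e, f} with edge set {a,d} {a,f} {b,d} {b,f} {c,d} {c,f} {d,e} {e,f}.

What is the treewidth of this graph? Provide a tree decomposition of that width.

The largest bag has 3 vertices, giving width 2; this decomposition certifies tw(G) ≤ 2. For the lower bound, G contains the cycle d–a–f–e–d, so G is not a forest; only forests have treewidth ≤ 1, hence tw(G) ≥ 2. Combining the bounds, tw(G) = 2.

Treewidth 2.
One such decomposition:
Bags: B1 = {a, d, f}  B2 = {d, e, f}  B3 = {b, d, f}  B4 = {c, d, f}
Tree: B1–B2, B2–B3, B3–B4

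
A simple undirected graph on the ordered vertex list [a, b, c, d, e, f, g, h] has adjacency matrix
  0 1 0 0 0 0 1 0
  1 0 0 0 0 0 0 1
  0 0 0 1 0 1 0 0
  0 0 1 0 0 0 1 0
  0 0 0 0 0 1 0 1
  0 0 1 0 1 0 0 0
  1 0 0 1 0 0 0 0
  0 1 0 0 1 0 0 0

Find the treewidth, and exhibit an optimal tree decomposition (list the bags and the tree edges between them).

Treewidth 2.
Bags: B1 = {a, b, h}  B2 = {a, e, h}  B3 = {a, e, f}  B4 = {a, c, f}  B5 = {a, c, d}  B6 = {a, d, g}
Tree: B1–B2, B2–B3, B3–B4, B4–B5, B5–B6

Every bag has size at most 3, so the width is 3 − 1 = 2 and tw(G) ≤ 2. The edges a–b–h–e–f–c–d–g–a form a cycle, so G is not a tree and its treewidth is at least 2. Therefore the treewidth is 2.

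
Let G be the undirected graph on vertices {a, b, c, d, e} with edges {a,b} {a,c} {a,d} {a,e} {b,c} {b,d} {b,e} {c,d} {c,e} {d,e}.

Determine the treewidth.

4

A width-4 tree decomposition is:
Bags: B1 = {a, b, c, d, e}
Tree: (single bag)
A single bag containing all 5 vertices is trivially a valid decomposition of width 4. On the other hand G contains the 5-clique {a, b, c, d, e}. A clique must lie in a single bag of any decomposition, so no decomposition can have width below 4. Hence tw(G) = 4 exactly.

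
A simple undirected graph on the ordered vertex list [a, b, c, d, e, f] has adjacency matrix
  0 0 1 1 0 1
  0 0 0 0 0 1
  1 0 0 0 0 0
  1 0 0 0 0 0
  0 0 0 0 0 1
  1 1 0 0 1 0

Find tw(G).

1

A width-1 tree decomposition is:
Bags: B1 = {a, d}  B2 = {a, f}  B3 = {b, f}  B4 = {a, c}  B5 = {e, f}
Tree: B1–B2, B2–B3, B1–B4, B3–B5
Each bag holds 2 vertices, so the decomposition has width 1, which upper-bounds the treewidth. Any graph with an edge has treewidth ≥ 1, and G has the edge a–d. The upper and lower bounds meet at 1, so that is the treewidth.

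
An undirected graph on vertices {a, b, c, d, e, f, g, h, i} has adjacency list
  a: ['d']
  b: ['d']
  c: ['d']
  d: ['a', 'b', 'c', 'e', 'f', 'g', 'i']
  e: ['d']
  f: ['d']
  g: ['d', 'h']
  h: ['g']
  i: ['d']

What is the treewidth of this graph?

A width-1 tree decomposition is:
Bags: B1 = {d, f}  B2 = {d, g}  B3 = {d, i}  B4 = {g, h}  B5 = {b, d}  B6 = {d, e}  B7 = {a, d}  B8 = {c, d}
Tree: B1–B2, B1–B3, B2–B4, B1–B5, B2–B6, B1–B7, B7–B8
The largest bag has 2 vertices, giving width 1; this decomposition certifies tw(G) ≤ 1. Any graph with an edge has treewidth ≥ 1, and G has the edge f–d. Combining the bounds, tw(G) = 1.

1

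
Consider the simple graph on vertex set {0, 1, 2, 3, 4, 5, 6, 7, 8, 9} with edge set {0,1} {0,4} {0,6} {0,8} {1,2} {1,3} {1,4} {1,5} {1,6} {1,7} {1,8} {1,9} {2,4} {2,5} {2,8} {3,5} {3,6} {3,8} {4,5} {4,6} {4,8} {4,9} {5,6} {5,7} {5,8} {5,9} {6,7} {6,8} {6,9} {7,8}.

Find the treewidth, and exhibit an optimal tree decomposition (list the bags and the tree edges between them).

Treewidth 4.
Bags: B1 = {1, 4, 5, 6, 8}  B2 = {0, 1, 4, 6, 8}  B3 = {1, 3, 5, 6, 8}  B4 = {1, 5, 6, 7, 8}  B5 = {1, 4, 5, 6, 9}  B6 = {1, 2, 4, 5, 8}
Tree: B1–B2, B1–B3, B3–B4, B1–B5, B1–B6

Every bag has size at most 5, so the width is 5 − 1 = 4 and tw(G) ≤ 4. Conversely, {0, 1, 4, 6, 8} is a clique of size 5, and the vertices of any clique must share a bag in every tree decomposition; so some bag has ≥ 5 vertices and tw(G) ≥ 4. The upper and lower bounds meet at 4, so that is the treewidth.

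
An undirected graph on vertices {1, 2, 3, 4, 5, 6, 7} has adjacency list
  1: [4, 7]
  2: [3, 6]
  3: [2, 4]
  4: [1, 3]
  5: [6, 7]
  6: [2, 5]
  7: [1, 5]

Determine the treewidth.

2

A width-2 tree decomposition is:
Bags: B1 = {1, 4, 7}  B2 = {4, 5, 7}  B3 = {4, 5, 6}  B4 = {2, 4, 6}  B5 = {2, 3, 4}
Tree: B1–B2, B2–B3, B3–B4, B4–B5
Every bag has size at most 3, so the width is 3 − 1 = 2 and tw(G) ≤ 2. For the lower bound, G contains the cycle 4–1–7–5–6–2–3–4, so G is not a forest; only forests have treewidth ≤ 1, hence tw(G) ≥ 2. Therefore the treewidth is 2.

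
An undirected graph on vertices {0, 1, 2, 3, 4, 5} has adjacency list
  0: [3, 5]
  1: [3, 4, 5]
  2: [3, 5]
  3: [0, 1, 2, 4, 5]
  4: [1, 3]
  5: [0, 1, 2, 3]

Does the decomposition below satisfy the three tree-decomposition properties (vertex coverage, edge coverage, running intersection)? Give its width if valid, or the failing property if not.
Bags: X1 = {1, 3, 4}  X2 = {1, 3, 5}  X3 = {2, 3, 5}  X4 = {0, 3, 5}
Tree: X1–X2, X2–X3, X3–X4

Checking the three conditions: (i) the bags cover all of {0, 1, 2, 3, 4, 5}; (ii) for each edge, some bag contains both endpoints; (iii) the bags containing any fixed vertex form a subtree. All hold, so the decomposition is valid with width 3 − 1 = 2.

Yes; width 2.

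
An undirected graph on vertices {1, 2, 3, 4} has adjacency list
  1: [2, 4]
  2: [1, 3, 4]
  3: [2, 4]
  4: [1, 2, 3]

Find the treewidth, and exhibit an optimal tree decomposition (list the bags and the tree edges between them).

Treewidth 2.
Bags: B1 = {2, 3, 4}  B2 = {1, 2, 4}
Tree: B1–B2

Each bag holds 3 vertices, so the decomposition has width 2, which upper-bounds the treewidth. Conversely, {1, 2, 4} is a clique of size 3, and the vertices of any clique must share a bag in every tree decomposition; so some bag has ≥ 3 vertices and tw(G) ≥ 2. The upper and lower bounds meet at 2, so that is the treewidth.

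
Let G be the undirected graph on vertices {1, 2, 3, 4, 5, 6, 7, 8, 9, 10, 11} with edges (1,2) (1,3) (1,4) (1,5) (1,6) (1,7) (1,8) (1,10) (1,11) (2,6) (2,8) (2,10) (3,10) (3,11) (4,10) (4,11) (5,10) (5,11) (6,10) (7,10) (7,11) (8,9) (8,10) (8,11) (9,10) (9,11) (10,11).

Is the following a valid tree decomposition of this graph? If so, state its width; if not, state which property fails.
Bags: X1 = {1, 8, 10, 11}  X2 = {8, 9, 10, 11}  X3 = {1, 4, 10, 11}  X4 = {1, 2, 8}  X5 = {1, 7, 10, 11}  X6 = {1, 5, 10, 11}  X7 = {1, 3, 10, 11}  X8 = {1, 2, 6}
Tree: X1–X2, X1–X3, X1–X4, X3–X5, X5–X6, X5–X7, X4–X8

A tree decomposition must satisfy three properties: every vertex lies in some bag; for every edge, both endpoints lie together in some bag; and for every vertex, the bags containing it form a connected subtree. Here edge (10,2) lies in no bag, so the decomposition is invalid.

No — edge (10,2) lies in no bag.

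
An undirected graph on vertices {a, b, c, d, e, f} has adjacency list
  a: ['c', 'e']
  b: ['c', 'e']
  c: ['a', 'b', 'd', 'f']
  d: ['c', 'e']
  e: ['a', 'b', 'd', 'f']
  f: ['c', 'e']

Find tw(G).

A width-2 tree decomposition is:
Bags: B1 = {c, e, f}  B2 = {b, c, e}  B3 = {c, d, e}  B4 = {a, c, e}
Tree: B1–B2, B2–B3, B3–B4
Each bag holds 3 vertices, so the decomposition has width 2, which upper-bounds the treewidth. For the lower bound, G contains the cycle f–e–b–c–f, so G is not a forest; only forests have treewidth ≤ 1, hence tw(G) ≥ 2. Therefore the treewidth is 2.

2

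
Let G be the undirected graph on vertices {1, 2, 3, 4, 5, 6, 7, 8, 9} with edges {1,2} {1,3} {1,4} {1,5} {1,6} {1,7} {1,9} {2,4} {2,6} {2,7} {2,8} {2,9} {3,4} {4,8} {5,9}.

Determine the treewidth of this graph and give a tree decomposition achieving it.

Every bag has size at most 3, so the width is 3 − 1 = 2 and tw(G) ≤ 2. For the lower bound, the 3 vertices {2, 4, 8} are pairwise adjacent, and any tree decomposition puts a clique entirely inside one bag — forcing width ≥ 2. The upper and lower bounds meet at 2, so that is the treewidth.

Treewidth 2.
One such decomposition:
Bags: B1 = {1, 2, 9}  B2 = {1, 2, 4}  B3 = {1, 2, 7}  B4 = {2, 4, 8}  B5 = {1, 5, 9}  B6 = {1, 2, 6}  B7 = {1, 3, 4}
Tree: B1–B2, B1–B3, B2–B4, B1–B5, B2–B6, B2–B7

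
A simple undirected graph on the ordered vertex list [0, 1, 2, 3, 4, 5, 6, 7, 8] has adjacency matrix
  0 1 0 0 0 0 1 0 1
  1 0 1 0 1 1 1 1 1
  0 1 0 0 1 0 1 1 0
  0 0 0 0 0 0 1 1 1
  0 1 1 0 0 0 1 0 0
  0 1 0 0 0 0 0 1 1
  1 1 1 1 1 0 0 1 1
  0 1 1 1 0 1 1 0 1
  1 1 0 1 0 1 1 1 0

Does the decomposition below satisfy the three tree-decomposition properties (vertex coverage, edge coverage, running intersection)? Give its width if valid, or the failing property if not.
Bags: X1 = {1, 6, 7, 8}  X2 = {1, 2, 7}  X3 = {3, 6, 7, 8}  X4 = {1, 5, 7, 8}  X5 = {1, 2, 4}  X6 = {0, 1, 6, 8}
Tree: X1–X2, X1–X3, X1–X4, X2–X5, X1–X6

No — edge (6,2) lies in no bag.

A tree decomposition must satisfy three properties: every vertex lies in some bag; for every edge, both endpoints lie together in some bag; and for every vertex, the bags containing it form a connected subtree. Here edge (6,2) lies in no bag, so the decomposition is invalid.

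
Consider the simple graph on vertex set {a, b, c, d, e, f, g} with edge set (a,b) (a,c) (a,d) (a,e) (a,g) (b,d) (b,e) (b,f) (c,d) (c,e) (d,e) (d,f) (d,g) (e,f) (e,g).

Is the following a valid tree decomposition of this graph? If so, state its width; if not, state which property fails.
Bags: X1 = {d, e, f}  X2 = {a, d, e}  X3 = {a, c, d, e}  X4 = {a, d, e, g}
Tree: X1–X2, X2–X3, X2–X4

No — vertex b appears in no bag.

A tree decomposition must satisfy three properties: every vertex lies in some bag; for every edge, both endpoints lie together in some bag; and for every vertex, the bags containing it form a connected subtree. Here vertex b appears in no bag, so the decomposition is invalid.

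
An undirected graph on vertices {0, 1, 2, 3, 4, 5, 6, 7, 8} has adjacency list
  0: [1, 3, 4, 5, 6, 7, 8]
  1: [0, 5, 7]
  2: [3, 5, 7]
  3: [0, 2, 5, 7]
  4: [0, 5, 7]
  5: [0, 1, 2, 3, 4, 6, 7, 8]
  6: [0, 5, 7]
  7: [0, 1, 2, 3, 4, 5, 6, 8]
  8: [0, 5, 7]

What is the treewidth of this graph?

A width-3 tree decomposition is:
Bags: B1 = {0, 4, 5, 7}  B2 = {0, 5, 6, 7}  B3 = {0, 1, 5, 7}  B4 = {0, 5, 7, 8}  B5 = {0, 3, 5, 7}  B6 = {2, 3, 5, 7}
Tree: B1–B2, B2–B3, B2–B4, B2–B5, B5–B6
The largest bag has 4 vertices, giving width 3; this decomposition certifies tw(G) ≤ 3. On the other hand G contains the 4-clique {0, 1, 5, 7}. A clique must lie in a single bag of any decomposition, so no decomposition can have width below 3. Hence tw(G) = 3 exactly.

3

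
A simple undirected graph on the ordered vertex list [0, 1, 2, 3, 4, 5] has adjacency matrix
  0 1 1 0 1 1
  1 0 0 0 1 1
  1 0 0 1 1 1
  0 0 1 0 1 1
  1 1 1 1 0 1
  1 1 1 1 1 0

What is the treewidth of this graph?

3

A width-3 tree decomposition is:
Bags: B1 = {0, 2, 4, 5}  B2 = {0, 1, 4, 5}  B3 = {2, 3, 4, 5}
Tree: B1–B2, B1–B3
Each bag holds 4 vertices, so the decomposition has width 3, which upper-bounds the treewidth. Conversely, {0, 1, 4, 5} is a clique of size 4, and the vertices of any clique must share a bag in every tree decomposition; so some bag has ≥ 4 vertices and tw(G) ≥ 3. Combining the bounds, tw(G) = 3.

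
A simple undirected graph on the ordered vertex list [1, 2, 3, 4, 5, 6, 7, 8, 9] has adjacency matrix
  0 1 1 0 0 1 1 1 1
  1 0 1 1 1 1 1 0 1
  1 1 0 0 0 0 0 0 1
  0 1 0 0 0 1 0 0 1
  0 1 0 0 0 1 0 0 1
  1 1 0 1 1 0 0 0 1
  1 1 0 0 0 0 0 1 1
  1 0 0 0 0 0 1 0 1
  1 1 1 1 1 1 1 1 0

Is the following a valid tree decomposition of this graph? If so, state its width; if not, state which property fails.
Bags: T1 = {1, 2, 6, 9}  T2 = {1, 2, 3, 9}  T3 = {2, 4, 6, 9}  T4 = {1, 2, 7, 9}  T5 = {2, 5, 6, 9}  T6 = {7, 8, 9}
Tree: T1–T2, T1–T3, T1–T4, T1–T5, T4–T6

A tree decomposition must satisfy three properties: every vertex lies in some bag; for every edge, both endpoints lie together in some bag; and for every vertex, the bags containing it form a connected subtree. Here edge (1,8) lies in no bag, so the decomposition is invalid.

No — edge (1,8) lies in no bag.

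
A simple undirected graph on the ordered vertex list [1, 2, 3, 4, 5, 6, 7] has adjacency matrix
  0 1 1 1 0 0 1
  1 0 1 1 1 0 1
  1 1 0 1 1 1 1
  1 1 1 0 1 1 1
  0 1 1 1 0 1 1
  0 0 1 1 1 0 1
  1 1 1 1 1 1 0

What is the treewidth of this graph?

4

A width-4 tree decomposition is:
Bags: B1 = {3, 4, 5, 6, 7}  B2 = {2, 3, 4, 5, 7}  B3 = {1, 2, 3, 4, 7}
Tree: B1–B2, B2–B3
Every bag has size at most 5, so the width is 5 − 1 = 4 and tw(G) ≤ 4. Conversely, {1, 2, 3, 4, 7} is a clique of size 5, and the vertices of any clique must share a bag in every tree decomposition; so some bag has ≥ 5 vertices and tw(G) ≥ 4. Combining the bounds, tw(G) = 4.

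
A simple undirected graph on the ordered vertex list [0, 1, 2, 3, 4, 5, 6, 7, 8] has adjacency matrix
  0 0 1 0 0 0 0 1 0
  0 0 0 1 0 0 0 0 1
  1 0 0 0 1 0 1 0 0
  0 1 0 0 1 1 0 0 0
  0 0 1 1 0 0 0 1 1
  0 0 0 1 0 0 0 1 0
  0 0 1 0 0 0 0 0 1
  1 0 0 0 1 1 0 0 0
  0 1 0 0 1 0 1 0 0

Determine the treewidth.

3

A width-3 tree decomposition is:
Bags: B1 = {0, 2, 6, 8}  B2 = {0, 2, 4, 8}  B3 = {0, 4, 7, 8}  B4 = {1, 4, 7, 8}  B5 = {1, 3, 4, 7}  B6 = {1, 3, 5, 7}
Tree: B1–B2, B2–B3, B3–B4, B4–B5, B5–B6
Every bag has size at most 4, so the width is 4 − 1 = 3 and tw(G) ≤ 3. For the lower bound: the 4 vertex sets {0,2,6}, {8}, {4}, {1,3,5,7} are disjoint, each induces a connected subgraph, and every pair is joined by at least one edge of G. Contracting each set to a single vertex therefore yields K_{4} as a minor, and since treewidth is minor-monotone, tw(G) ≥ tw(K_{4}) = 3. Combining the bounds, tw(G) = 3.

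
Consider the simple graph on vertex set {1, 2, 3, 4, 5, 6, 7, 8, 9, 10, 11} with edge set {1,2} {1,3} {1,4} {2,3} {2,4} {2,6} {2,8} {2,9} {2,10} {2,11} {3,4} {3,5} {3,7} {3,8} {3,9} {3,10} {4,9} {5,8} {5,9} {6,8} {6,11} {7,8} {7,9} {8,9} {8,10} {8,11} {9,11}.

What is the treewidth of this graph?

A width-3 tree decomposition is:
Bags: B1 = {2, 3, 8, 10}  B2 = {2, 3, 8, 9}  B3 = {3, 7, 8, 9}  B4 = {2, 3, 4, 9}  B5 = {1, 2, 3, 4}  B6 = {2, 8, 9, 11}  B7 = {3, 5, 8, 9}  B8 = {2, 6, 8, 11}
Tree: B1–B2, B2–B3, B2–B4, B4–B5, B2–B6, B2–B7, B6–B8
Every bag has size at most 4, so the width is 4 − 1 = 3 and tw(G) ≤ 3. Conversely, {2, 8, 9, 11} is a clique of size 4, and the vertices of any clique must share a bag in every tree decomposition; so some bag has ≥ 4 vertices and tw(G) ≥ 3. Hence tw(G) = 3 exactly.

3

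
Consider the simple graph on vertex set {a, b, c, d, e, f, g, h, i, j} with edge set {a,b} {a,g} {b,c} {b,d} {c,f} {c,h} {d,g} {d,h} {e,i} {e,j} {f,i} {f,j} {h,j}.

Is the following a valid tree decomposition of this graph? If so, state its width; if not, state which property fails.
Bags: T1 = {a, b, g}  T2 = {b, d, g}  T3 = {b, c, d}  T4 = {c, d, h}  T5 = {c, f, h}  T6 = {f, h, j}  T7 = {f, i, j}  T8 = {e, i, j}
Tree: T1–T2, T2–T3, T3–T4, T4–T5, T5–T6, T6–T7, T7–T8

Yes; width 2.

Every vertex of G appears in some bag (union = {a, b, c, d, e, f, g, h, i, j}); every edge is covered by a bag; and for each vertex v the set of bags containing v is connected in the bag tree. The decomposition is therefore valid. The largest bag has 3 vertices, so the width is 2.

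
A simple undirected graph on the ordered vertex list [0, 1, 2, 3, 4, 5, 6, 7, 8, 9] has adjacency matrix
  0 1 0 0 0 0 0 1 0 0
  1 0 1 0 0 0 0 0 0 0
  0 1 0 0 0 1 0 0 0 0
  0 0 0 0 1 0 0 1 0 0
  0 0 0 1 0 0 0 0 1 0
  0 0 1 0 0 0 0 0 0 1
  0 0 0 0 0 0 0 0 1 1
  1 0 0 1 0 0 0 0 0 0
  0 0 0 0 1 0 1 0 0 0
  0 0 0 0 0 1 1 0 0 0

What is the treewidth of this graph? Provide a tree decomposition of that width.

Each bag holds 3 vertices, so the decomposition has width 2, which upper-bounds the treewidth. Since 4–3–7–0–1–2–5–9–6–8–4 is a cycle in G, G is not acyclic. Forests are exactly the graphs of treewidth ≤ 1, so tw(G) ≥ 2. Therefore the treewidth is 2.

Treewidth 2.
One optimal decomposition is:
Bags: B1 = {3, 4, 7}  B2 = {0, 4, 7}  B3 = {0, 1, 4}  B4 = {1, 2, 4}  B5 = {2, 4, 5}  B6 = {4, 5, 9}  B7 = {4, 6, 9}  B8 = {4, 6, 8}
Tree: B1–B2, B2–B3, B3–B4, B4–B5, B5–B6, B6–B7, B7–B8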